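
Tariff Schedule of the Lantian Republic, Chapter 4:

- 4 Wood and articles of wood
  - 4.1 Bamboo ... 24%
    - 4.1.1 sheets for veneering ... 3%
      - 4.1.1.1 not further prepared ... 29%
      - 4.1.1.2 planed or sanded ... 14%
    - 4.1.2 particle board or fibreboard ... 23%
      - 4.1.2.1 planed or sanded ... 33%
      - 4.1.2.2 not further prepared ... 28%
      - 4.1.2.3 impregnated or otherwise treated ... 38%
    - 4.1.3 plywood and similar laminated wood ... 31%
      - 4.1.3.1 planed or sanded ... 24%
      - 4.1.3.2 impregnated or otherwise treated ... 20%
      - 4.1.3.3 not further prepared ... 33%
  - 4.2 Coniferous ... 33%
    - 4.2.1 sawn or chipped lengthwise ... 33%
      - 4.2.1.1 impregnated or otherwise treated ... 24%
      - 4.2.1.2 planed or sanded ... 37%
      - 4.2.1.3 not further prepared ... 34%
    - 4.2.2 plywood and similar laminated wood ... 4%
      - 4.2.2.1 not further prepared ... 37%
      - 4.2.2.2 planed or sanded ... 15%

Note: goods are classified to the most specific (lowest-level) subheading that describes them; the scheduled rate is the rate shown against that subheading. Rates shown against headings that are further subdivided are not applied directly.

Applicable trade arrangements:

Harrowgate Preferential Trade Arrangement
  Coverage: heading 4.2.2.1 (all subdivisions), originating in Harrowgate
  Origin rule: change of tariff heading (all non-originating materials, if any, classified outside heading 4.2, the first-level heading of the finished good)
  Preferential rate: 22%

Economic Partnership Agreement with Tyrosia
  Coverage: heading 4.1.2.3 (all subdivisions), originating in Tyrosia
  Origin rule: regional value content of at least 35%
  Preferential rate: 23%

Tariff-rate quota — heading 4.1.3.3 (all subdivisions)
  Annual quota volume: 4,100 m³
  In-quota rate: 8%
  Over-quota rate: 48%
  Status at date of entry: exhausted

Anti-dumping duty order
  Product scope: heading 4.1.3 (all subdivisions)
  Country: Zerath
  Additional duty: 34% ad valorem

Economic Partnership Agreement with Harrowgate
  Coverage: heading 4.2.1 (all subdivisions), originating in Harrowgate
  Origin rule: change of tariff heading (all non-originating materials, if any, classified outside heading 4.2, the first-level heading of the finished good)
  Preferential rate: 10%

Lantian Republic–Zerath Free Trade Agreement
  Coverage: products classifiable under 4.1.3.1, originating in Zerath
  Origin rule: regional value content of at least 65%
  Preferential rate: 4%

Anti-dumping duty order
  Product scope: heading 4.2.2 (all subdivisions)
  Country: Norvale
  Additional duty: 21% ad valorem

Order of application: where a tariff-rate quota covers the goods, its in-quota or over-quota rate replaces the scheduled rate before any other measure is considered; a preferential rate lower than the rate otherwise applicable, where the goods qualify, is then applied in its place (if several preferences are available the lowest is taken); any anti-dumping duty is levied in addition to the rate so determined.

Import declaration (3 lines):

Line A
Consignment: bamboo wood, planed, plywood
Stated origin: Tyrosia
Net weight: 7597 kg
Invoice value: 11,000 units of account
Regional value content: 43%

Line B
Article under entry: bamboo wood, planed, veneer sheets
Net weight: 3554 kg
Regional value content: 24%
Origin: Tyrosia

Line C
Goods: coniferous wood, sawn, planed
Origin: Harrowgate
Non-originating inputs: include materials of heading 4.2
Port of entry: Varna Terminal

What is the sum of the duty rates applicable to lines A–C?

Line A: bamboo → 4.1; plywood → 4.1.3; planed → 4.1.3.1. Scheduled 24%. Tyrosia agreement on 4.1.2.3: 4.1.3.1 not covered. → 24%.
Line B: bamboo → 4.1; veneer sheets → 4.1.1; planed → 4.1.1.2. Scheduled 14%. Tyrosia agreement on 4.1.2.3: 4.1.1.2 not covered. → 14%.
Line C: coniferous → 4.2; sawn → 4.2.1; planed → 4.2.1.2. Scheduled 37%. Harrowgate agreement on 4.2.2.1: 4.2.1.2 not covered; Harrowgate agreement on 4.2.1: CTH not met. → 37%.
Sum: 24% + 14% + 37% = 75%.

75%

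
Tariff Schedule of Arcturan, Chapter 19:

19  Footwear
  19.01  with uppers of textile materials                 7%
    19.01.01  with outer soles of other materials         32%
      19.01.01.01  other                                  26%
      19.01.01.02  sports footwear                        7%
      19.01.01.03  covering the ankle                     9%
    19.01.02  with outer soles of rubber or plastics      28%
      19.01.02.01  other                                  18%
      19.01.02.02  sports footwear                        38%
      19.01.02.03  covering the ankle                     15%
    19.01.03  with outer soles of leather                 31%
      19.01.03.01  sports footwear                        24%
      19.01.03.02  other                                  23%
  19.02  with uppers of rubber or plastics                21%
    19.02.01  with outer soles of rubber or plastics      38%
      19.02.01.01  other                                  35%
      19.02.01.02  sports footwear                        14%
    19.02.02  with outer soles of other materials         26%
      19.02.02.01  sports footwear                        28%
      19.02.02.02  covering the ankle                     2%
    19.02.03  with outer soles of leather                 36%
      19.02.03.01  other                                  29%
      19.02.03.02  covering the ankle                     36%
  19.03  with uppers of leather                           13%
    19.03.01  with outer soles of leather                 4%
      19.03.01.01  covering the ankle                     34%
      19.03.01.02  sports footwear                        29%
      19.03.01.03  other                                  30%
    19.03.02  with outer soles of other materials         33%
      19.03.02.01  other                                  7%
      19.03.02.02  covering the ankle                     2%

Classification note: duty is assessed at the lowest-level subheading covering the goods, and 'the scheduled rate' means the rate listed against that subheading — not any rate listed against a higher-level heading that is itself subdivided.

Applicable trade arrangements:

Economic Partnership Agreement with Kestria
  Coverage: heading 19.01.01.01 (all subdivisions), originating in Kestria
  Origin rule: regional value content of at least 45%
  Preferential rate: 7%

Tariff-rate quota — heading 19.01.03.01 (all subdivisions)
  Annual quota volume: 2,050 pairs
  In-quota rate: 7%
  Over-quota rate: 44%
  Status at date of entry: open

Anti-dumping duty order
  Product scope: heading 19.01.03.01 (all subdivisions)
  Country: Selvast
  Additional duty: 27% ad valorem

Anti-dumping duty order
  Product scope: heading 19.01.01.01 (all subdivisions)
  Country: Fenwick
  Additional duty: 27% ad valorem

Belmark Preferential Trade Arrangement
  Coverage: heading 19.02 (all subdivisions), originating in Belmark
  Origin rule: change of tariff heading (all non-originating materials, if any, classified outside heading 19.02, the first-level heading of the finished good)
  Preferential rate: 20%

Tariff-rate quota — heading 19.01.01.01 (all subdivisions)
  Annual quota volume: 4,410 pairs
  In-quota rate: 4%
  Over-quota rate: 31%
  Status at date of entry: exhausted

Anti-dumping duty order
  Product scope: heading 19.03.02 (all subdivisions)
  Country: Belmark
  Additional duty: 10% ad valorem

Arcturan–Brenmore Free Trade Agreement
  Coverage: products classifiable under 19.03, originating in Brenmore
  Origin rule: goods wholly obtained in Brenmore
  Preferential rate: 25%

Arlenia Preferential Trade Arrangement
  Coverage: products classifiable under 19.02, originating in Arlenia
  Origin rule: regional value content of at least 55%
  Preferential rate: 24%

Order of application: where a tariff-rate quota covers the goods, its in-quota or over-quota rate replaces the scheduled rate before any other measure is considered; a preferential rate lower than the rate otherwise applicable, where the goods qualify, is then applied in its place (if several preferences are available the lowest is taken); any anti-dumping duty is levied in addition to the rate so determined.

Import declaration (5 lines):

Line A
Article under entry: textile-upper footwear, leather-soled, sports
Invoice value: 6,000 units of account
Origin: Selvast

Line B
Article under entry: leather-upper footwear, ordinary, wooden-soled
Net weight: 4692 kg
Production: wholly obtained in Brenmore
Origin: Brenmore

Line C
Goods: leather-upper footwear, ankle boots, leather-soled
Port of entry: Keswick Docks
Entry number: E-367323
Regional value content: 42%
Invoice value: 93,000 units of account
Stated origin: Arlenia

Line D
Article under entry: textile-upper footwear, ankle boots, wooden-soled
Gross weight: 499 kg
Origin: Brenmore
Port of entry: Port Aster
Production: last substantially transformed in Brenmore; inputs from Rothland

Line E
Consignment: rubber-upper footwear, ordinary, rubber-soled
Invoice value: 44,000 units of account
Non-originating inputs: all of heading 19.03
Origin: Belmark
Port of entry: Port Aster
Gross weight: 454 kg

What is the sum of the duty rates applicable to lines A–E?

Line A: textile-upper → 19.01; leather-soled → 19.01.03; sports → 19.01.03.01. Scheduled 24%. quota on 19.01.03.01 open → in-quota 7%; anti-dumping (Selvast, 19.01.03.01): +27%; total 7% + 27% = 34%. → 34%.
Line B: leather-upper → 19.03; wooden-soled → 19.03.02; ordinary → 19.03.02.01. Scheduled 7%. Brenmore agreement on 19.03: wholly obtained → 25% available; preference 25% not lower than 7% → no reduction. → 7%.
Line C: leather-upper → 19.03; leather-soled → 19.03.01; ankle boots → 19.03.01.01. Scheduled 34%. Arlenia agreement on 19.02: 19.03.01.01 not covered. → 34%.
Line D: textile-upper → 19.01; wooden-soled → 19.01.01; ankle boots → 19.01.01.03. Scheduled 9%. Brenmore agreement on 19.03: 19.01.01.03 not covered. → 9%.
Line E: rubber-upper → 19.02; rubber-soled → 19.02.01; ordinary → 19.02.01.01. Scheduled 35%. Belmark agreement on 19.02: CTH met → 20% available; preferential 20%. → 20%.
Sum: 34% + 7% + 34% + 9% + 20% = 104%.

104%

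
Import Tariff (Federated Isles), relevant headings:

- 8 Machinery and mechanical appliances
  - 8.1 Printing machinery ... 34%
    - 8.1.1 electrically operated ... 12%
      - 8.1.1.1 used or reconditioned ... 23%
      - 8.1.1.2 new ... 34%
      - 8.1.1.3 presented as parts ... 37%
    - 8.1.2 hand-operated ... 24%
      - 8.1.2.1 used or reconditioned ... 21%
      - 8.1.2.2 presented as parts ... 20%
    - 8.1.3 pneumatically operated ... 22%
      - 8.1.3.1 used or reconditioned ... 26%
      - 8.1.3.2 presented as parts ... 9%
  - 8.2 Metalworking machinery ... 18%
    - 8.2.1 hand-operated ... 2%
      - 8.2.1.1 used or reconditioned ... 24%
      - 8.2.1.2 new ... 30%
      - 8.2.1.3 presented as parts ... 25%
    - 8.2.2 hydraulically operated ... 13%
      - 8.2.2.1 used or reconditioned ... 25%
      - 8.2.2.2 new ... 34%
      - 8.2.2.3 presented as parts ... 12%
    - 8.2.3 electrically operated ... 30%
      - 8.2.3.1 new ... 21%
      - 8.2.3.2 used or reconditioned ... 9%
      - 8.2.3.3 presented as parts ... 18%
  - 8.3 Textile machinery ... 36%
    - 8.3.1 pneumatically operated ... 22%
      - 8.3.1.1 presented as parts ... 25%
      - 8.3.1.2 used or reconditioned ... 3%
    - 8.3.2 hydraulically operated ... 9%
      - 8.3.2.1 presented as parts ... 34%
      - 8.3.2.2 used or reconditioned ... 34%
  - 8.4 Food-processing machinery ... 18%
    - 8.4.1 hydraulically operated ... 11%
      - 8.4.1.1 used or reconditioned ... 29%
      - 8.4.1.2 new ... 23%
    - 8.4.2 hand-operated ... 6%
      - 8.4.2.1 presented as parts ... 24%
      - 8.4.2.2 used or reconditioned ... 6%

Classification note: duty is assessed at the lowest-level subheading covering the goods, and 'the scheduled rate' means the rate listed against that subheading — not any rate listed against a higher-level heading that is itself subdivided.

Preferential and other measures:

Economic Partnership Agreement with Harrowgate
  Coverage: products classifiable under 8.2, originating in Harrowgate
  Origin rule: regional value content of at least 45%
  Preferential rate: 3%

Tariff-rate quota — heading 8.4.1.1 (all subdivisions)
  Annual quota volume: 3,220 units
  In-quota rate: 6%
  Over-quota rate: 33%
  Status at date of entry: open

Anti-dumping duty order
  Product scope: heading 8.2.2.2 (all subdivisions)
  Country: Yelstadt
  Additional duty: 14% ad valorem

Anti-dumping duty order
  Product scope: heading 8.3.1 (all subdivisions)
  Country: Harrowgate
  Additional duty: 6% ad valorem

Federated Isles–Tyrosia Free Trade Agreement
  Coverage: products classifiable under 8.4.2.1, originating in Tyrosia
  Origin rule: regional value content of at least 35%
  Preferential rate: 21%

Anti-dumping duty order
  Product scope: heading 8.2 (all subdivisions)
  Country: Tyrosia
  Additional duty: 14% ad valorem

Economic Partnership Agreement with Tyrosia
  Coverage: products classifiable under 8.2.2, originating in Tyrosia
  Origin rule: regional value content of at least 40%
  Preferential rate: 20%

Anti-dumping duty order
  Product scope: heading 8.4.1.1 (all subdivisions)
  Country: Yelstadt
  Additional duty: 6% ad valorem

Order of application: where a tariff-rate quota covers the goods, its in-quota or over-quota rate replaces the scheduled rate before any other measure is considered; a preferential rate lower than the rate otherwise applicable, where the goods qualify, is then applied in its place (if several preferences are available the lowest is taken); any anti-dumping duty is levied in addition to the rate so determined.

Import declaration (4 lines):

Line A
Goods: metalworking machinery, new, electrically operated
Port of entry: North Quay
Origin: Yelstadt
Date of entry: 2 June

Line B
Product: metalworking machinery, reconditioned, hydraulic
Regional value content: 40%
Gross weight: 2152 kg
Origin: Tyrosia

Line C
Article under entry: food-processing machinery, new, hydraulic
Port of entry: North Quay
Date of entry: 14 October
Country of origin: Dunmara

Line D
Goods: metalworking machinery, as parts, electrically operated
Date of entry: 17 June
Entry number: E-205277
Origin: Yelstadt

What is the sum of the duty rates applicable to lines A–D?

96%

Line A: metalworking → 8.2; electrically operated → 8.2.3; new → 8.2.3.1. Scheduled 21%. No special measure applies. → 21%.
Line B: metalworking → 8.2; hydraulic → 8.2.2; reconditioned → 8.2.2.1. Scheduled 25%. Tyrosia agreement on 8.4.2.1: 8.2.2.1 not covered; Tyrosia agreement on 8.2.2: RVC ≥ 40% → 20% available; preferential 20%; anti-dumping (Tyrosia, 8.2): +14%; total 20% + 14% = 34%. → 34%.
Line C: food-processing → 8.4; hydraulic → 8.4.1; new → 8.4.1.2. Scheduled 23%. No special measure applies. → 23%.
Line D: metalworking → 8.2; electrically operated → 8.2.3; as parts → 8.2.3.3. Scheduled 18%. No special measure applies. → 18%.
Sum: 21% + 34% + 23% + 18% = 96%.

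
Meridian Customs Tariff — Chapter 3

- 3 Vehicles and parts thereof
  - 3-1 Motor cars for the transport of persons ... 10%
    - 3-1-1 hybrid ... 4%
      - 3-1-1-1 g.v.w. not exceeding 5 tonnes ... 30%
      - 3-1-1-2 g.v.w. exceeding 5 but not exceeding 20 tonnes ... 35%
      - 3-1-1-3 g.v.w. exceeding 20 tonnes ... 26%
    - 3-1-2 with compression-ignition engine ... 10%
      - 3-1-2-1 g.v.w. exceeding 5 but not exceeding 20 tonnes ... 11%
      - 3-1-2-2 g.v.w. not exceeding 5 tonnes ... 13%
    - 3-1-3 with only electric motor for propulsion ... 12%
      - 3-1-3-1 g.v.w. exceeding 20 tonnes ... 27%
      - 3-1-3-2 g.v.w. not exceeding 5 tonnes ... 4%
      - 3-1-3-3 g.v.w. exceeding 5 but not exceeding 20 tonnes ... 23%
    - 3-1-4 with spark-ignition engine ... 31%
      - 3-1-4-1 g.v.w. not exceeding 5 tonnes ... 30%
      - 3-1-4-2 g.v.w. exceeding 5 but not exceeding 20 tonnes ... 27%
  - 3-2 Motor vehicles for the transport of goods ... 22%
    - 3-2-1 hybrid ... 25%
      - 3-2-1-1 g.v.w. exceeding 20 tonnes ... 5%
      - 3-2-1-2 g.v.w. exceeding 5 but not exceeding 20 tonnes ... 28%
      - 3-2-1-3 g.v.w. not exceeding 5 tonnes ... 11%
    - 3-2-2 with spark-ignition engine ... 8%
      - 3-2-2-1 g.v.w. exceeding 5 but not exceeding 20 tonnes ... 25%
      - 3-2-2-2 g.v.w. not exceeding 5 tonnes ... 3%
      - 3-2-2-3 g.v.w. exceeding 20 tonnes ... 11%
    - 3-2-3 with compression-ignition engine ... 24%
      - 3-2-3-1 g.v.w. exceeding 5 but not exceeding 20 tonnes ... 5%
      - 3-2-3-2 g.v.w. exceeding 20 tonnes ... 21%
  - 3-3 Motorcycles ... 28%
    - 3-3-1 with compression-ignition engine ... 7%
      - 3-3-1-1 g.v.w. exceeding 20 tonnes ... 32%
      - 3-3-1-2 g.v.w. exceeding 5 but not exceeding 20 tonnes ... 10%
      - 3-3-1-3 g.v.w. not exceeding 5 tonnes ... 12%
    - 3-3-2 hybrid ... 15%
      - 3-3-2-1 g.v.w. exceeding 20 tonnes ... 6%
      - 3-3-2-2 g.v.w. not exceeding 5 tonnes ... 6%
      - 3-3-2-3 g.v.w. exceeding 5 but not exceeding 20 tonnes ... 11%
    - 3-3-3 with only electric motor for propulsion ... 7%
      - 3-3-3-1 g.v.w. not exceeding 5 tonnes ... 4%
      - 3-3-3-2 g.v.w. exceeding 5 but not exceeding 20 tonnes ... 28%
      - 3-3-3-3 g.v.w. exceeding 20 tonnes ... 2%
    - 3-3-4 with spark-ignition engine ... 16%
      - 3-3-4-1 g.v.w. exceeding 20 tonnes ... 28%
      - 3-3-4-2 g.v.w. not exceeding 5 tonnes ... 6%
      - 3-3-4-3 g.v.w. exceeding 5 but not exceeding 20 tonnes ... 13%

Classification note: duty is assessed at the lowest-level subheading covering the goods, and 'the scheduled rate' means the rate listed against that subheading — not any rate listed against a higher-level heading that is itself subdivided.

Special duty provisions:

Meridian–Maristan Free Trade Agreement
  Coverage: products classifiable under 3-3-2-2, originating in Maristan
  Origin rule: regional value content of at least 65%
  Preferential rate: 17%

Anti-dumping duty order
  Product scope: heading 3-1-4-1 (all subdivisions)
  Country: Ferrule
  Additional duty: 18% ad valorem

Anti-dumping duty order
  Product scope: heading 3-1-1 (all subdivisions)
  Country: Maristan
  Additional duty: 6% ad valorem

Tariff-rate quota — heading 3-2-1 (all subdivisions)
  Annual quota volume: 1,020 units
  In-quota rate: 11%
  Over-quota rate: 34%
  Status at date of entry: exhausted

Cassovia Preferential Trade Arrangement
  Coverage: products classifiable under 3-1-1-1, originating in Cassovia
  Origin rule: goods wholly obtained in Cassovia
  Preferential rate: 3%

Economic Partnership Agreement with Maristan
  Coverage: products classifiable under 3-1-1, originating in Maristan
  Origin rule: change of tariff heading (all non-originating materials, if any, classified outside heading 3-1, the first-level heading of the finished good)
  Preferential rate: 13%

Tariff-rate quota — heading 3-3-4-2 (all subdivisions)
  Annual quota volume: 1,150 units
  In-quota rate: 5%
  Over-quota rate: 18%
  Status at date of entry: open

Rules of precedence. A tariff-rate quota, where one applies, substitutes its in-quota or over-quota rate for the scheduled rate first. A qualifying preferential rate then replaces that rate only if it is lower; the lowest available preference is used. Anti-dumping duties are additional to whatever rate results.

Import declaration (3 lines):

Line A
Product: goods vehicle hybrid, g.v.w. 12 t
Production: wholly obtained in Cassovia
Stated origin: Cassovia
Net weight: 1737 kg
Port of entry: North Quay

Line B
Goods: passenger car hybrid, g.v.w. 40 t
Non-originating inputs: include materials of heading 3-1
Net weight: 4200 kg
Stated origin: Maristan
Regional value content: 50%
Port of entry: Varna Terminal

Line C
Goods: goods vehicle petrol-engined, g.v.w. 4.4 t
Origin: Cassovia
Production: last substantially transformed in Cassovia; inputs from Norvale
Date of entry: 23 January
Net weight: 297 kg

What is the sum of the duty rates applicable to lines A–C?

Line A: goods vehicle → 3-2; hybrid → 3-2-1; g.v.w. 12 t → 3-2-1-2. Scheduled 28%. quota on 3-2-1 exhausted → over-quota 34%; Cassovia agreement on 3-1-1-1: 3-2-1-2 not covered. → 34%.
Line B: passenger car → 3-1; hybrid → 3-1-1; g.v.w. 40 t → 3-1-1-3. Scheduled 26%. Maristan agreement on 3-3-2-2: 3-1-1-3 not covered; Maristan agreement on 3-1-1: CTH not met; anti-dumping (Maristan, 3-1-1): +6%; total 26% + 6% = 32%. → 32%.
Line C: goods vehicle → 3-2; petrol-engined → 3-2-2; g.v.w. 4.4 t → 3-2-2-2. Scheduled 3%. Cassovia agreement on 3-1-1-1: 3-2-2-2 not covered. → 3%.
Sum: 34% + 32% + 3% = 69%.

69%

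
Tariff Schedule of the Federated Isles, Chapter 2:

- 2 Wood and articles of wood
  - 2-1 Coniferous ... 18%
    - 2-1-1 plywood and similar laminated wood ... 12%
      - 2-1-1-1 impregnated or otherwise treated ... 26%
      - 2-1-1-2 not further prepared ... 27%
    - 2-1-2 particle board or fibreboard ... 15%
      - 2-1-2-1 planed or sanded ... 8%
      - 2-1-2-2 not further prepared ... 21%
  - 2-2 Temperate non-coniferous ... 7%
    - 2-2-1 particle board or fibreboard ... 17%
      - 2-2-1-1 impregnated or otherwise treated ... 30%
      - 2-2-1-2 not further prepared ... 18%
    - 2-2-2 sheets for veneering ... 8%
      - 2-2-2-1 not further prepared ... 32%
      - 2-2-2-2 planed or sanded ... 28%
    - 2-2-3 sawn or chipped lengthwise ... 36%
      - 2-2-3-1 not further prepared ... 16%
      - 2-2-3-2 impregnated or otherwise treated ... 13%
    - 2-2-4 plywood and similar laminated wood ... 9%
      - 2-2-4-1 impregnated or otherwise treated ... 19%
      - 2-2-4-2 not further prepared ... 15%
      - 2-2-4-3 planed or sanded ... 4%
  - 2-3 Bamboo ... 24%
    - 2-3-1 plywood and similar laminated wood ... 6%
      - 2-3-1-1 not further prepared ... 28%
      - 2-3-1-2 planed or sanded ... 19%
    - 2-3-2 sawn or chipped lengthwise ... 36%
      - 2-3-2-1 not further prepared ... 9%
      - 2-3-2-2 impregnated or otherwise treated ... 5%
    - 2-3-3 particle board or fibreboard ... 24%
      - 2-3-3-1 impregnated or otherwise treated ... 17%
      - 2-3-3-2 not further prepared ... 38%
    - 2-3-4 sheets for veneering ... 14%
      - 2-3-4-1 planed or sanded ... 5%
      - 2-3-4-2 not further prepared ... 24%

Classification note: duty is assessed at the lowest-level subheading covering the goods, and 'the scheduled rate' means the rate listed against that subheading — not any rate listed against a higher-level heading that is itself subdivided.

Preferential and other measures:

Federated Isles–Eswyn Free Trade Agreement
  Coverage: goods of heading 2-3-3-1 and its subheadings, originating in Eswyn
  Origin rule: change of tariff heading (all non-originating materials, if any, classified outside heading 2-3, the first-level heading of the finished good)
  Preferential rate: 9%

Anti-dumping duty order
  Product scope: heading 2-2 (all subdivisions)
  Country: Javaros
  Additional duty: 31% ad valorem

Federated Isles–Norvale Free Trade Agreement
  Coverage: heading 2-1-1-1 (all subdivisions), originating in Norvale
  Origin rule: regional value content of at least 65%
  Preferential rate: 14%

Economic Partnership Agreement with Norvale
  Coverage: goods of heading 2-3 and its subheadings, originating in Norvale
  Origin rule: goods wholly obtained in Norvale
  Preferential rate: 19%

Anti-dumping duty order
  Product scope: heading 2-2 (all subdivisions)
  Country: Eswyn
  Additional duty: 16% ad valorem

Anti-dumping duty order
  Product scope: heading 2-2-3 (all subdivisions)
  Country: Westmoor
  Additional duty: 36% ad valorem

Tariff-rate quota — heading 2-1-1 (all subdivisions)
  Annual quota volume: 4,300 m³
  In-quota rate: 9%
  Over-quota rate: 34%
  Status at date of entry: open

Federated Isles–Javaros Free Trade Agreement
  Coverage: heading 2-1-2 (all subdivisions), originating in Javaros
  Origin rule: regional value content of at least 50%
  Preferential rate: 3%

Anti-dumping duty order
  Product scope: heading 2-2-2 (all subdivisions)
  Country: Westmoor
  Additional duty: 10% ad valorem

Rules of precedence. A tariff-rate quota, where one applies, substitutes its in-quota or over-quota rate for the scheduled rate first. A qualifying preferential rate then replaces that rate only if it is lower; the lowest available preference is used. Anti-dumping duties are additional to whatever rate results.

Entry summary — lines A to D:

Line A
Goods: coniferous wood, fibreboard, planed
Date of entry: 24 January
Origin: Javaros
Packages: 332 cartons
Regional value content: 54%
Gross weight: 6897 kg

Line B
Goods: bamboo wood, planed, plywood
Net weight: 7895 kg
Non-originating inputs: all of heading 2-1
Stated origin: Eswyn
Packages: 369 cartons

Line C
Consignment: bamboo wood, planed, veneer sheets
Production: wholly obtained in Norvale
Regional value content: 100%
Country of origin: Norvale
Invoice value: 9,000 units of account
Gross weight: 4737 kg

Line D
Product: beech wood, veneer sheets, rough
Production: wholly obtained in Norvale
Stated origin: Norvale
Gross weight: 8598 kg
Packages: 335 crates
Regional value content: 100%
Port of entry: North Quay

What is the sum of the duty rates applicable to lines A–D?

59%

Line A: coniferous → 2-1; fibreboard → 2-1-2; planed → 2-1-2-1. Scheduled 8%. Javaros agreement on 2-1-2: RVC ≥ 50% → 3% available; preferential 3%. → 3%.
Line B: bamboo → 2-3; plywood → 2-3-1; planed → 2-3-1-2. Scheduled 19%. Eswyn agreement on 2-3-3-1: 2-3-1-2 not covered. → 19%.
Line C: bamboo → 2-3; veneer sheets → 2-3-4; planed → 2-3-4-1. Scheduled 5%. Norvale agreement on 2-1-1-1: 2-3-4-1 not covered; Norvale agreement on 2-3: wholly obtained → 19% available; preference 19% not lower than 5% → no reduction. → 5%.
Line D: beech → 2-2; veneer sheets → 2-2-2; rough → 2-2-2-1. Scheduled 32%. Norvale agreement on 2-1-1-1: 2-2-2-1 not covered; Norvale agreement on 2-3: 2-2-2-1 not covered. → 32%.
Sum: 3% + 19% + 5% + 32% = 59%.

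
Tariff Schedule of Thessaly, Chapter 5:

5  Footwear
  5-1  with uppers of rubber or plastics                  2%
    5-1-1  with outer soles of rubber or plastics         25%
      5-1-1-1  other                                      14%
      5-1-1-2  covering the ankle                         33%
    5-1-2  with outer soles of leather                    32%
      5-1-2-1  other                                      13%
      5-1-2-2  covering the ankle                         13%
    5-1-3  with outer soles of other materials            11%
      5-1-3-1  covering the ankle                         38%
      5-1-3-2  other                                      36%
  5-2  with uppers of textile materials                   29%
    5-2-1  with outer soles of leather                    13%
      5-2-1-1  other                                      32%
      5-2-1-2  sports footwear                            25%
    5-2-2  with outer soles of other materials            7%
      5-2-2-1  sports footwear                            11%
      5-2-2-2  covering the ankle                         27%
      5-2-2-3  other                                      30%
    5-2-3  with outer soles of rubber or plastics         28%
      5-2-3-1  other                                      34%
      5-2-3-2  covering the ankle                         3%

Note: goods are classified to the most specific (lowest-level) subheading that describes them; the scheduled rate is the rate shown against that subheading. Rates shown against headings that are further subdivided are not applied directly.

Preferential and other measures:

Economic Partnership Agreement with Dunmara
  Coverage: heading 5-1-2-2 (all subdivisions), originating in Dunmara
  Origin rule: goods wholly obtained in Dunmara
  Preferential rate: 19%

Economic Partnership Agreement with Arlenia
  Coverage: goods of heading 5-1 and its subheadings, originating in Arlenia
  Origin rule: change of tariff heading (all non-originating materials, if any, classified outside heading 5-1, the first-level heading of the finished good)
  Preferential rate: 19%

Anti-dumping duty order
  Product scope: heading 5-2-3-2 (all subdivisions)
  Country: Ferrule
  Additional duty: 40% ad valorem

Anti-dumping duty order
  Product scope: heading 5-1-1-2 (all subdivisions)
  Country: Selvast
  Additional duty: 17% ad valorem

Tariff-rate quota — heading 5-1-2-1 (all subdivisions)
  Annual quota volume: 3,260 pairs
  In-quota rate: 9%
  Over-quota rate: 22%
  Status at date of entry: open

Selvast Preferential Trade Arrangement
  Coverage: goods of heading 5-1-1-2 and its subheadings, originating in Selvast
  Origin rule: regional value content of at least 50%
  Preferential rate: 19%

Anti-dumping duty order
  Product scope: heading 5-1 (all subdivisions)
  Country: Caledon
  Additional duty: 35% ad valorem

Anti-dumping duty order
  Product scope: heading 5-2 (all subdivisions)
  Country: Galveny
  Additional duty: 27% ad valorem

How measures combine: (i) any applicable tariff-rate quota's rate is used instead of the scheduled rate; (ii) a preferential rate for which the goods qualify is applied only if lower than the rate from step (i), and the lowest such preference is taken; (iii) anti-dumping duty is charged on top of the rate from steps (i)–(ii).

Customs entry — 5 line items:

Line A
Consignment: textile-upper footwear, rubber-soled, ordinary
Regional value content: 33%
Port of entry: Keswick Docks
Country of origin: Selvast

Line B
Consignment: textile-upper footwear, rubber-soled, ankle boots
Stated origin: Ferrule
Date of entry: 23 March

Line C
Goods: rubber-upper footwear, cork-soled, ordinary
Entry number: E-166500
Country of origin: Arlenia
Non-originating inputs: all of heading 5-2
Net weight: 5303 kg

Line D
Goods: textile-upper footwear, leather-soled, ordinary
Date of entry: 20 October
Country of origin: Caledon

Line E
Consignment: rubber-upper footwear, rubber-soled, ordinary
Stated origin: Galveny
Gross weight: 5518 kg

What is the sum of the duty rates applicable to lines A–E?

142%

Line A: textile-upper → 5-2; rubber-soled → 5-2-3; ordinary → 5-2-3-1. Scheduled 34%. Selvast agreement on 5-1-1-2: 5-2-3-1 not covered. → 34%.
Line B: textile-upper → 5-2; rubber-soled → 5-2-3; ankle boots → 5-2-3-2. Scheduled 3%. anti-dumping (Ferrule, 5-2-3-2): +40%; total 3% + 40% = 43%. → 43%.
Line C: rubber-upper → 5-1; cork-soled → 5-1-3; ordinary → 5-1-3-2. Scheduled 36%. Arlenia agreement on 5-1: CTH met → 19% available; preferential 19%. → 19%.
Line D: textile-upper → 5-2; leather-soled → 5-2-1; ordinary → 5-2-1-1. Scheduled 32%. No special measure applies. → 32%.
Line E: rubber-upper → 5-1; rubber-soled → 5-1-1; ordinary → 5-1-1-1. Scheduled 14%. No special measure applies. → 14%.
Sum: 34% + 43% + 19% + 32% + 14% = 142%.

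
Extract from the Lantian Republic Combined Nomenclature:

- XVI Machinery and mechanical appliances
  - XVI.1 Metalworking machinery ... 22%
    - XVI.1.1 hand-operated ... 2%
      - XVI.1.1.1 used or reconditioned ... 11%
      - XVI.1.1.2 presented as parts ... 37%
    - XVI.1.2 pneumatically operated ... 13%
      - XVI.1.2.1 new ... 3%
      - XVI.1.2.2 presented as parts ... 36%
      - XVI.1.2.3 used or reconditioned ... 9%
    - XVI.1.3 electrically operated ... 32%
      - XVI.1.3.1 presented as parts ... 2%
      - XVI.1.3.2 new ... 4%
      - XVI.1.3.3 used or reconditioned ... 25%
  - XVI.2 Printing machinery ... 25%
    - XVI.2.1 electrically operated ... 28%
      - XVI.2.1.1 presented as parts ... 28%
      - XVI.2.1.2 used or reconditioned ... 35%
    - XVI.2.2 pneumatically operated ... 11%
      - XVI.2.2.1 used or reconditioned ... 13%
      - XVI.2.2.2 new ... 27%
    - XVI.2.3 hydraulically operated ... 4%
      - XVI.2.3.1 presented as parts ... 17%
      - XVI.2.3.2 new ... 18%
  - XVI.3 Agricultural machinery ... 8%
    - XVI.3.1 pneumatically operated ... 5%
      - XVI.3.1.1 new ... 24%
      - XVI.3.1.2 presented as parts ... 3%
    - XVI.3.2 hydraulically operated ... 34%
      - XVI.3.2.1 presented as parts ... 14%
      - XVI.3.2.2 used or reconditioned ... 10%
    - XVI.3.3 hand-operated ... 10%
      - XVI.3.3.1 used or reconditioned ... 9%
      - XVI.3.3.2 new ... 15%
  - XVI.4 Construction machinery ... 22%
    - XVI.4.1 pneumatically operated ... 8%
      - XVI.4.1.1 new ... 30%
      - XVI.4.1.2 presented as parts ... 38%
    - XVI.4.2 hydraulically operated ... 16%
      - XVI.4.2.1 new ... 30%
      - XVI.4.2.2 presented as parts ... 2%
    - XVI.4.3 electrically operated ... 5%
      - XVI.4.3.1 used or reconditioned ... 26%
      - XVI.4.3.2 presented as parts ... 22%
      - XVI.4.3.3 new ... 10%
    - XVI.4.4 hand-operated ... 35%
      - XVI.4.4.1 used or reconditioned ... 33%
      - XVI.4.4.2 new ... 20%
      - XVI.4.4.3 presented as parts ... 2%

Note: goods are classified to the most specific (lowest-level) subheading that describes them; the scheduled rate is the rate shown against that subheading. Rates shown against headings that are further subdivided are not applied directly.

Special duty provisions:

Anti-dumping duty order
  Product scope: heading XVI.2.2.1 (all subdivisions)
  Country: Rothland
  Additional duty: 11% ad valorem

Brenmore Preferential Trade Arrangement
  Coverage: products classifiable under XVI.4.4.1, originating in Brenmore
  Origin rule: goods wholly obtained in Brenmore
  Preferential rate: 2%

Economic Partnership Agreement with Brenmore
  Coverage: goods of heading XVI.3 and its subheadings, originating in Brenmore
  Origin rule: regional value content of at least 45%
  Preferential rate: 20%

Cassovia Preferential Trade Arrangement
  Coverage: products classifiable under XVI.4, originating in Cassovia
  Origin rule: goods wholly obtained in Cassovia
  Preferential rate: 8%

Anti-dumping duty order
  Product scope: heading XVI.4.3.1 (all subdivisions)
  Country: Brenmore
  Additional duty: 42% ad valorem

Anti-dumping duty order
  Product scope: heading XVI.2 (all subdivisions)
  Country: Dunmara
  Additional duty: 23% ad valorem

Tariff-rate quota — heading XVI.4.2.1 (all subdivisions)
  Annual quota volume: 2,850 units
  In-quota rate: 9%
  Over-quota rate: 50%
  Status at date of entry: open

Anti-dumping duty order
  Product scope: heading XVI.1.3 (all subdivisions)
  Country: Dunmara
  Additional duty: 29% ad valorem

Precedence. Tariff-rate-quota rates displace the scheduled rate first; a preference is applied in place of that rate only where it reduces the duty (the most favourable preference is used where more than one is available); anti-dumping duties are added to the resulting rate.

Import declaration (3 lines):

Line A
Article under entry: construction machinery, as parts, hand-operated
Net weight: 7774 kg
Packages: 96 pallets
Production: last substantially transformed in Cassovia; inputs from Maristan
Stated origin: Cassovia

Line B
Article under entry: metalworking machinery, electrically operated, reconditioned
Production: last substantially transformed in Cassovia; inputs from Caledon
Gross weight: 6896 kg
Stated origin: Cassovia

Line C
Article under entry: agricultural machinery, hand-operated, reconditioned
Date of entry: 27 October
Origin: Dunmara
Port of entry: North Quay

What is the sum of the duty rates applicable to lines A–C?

Line A: construction → XVI.4; hand-operated → XVI.4.4; as parts → XVI.4.4.3. Scheduled 2%. Cassovia agreement on XVI.4: not wholly obtained. → 2%.
Line B: metalworking → XVI.1; electrically operated → XVI.1.3; reconditioned → XVI.1.3.3. Scheduled 25%. Cassovia agreement on XVI.4: XVI.1.3.3 not covered. → 25%.
Line C: agricultural → XVI.3; hand-operated → XVI.3.3; reconditioned → XVI.3.3.1. Scheduled 9%. No special measure applies. → 9%.
Sum: 2% + 25% + 9% = 36%.

36%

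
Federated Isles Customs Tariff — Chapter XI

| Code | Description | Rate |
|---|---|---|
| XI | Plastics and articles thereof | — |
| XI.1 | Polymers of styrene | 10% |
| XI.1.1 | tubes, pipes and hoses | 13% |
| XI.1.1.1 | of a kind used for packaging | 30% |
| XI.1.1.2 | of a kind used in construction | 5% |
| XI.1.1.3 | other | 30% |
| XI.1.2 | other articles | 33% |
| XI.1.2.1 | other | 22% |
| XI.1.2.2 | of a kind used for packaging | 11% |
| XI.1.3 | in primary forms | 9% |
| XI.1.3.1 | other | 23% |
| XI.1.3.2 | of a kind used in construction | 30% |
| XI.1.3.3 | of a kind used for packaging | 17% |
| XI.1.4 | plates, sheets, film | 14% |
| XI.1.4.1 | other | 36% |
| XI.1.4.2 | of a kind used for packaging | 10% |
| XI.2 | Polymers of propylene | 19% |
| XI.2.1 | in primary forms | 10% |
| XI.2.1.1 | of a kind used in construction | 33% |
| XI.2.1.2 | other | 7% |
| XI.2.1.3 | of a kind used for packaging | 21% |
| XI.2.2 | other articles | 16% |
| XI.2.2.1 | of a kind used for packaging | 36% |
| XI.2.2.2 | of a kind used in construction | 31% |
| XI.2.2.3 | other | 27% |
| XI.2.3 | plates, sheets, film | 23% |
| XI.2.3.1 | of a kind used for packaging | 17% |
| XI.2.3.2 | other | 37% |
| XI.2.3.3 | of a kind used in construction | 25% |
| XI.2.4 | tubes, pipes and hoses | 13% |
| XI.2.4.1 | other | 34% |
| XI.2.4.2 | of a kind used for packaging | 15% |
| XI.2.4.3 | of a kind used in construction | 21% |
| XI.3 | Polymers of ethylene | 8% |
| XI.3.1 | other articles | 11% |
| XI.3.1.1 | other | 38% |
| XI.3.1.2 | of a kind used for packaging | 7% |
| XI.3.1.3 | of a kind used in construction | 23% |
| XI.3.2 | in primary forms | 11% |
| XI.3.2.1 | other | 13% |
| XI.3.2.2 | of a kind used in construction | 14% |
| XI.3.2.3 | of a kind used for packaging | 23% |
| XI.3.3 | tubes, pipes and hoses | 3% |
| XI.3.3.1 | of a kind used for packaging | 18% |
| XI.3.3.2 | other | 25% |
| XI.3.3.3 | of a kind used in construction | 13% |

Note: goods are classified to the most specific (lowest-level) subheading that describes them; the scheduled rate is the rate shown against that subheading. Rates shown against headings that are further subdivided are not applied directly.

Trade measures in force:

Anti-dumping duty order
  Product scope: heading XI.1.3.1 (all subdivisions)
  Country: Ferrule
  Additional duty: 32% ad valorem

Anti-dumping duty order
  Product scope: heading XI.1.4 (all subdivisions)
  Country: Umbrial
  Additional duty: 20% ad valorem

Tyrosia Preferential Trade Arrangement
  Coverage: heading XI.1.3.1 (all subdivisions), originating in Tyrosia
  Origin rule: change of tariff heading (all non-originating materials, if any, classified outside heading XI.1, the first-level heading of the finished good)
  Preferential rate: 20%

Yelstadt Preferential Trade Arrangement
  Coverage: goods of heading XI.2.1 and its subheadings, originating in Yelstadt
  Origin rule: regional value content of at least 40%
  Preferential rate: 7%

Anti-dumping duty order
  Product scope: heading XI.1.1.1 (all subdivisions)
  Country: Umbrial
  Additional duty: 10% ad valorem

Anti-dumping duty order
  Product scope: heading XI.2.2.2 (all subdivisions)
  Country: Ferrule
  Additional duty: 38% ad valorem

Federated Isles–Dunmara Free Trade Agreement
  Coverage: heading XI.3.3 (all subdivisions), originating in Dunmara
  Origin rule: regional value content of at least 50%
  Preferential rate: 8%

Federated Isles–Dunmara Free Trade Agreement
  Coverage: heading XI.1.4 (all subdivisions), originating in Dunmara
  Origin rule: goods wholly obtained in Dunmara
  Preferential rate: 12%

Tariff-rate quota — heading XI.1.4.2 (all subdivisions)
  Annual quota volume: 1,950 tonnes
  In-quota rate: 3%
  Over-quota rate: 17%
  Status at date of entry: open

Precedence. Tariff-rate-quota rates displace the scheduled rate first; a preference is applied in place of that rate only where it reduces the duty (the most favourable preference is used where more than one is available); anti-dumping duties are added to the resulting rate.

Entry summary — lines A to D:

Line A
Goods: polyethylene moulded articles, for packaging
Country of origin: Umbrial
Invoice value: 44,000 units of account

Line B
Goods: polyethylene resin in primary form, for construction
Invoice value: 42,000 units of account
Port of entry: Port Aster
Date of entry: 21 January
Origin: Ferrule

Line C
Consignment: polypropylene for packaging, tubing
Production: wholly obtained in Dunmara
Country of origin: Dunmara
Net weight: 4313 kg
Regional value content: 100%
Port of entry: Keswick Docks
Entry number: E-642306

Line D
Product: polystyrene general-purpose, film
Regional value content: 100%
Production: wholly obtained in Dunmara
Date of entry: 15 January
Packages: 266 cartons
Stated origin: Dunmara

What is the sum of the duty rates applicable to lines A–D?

Line A: polyethylene → XI.3; moulded articles → XI.3.1; for packaging → XI.3.1.2. Scheduled 7%. No special measure applies. → 7%.
Line B: polyethylene → XI.3; resin in primary form → XI.3.2; for construction → XI.3.2.2. Scheduled 14%. No special measure applies. → 14%.
Line C: polypropylene → XI.2; tubing → XI.2.4; for packaging → XI.2.4.2. Scheduled 15%. Dunmara agreement on XI.3.3: XI.2.4.2 not covered; Dunmara agreement on XI.1.4: XI.2.4.2 not covered. → 15%.
Line D: polystyrene → XI.1; film → XI.1.4; general-purpose → XI.1.4.1. Scheduled 36%. Dunmara agreement on XI.3.3: XI.1.4.1 not covered; Dunmara agreement on XI.1.4: wholly obtained → 12% available; preferential 12%. → 12%.
Sum: 7% + 14% + 15% + 12% = 48%.

48%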